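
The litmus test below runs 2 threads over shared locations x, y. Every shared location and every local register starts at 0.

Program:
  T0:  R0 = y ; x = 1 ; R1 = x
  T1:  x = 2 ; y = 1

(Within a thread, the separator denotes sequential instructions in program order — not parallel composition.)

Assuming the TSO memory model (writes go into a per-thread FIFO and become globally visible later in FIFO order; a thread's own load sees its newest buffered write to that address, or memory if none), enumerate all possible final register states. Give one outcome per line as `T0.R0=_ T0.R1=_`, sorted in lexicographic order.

outcome vector order: (T0.R0,T0.R1)
|TSO outcomes| = 3

T0.R0=0 T0.R1=1
T0.R0=0 T0.R1=2
T0.R0=1 T0.R1=1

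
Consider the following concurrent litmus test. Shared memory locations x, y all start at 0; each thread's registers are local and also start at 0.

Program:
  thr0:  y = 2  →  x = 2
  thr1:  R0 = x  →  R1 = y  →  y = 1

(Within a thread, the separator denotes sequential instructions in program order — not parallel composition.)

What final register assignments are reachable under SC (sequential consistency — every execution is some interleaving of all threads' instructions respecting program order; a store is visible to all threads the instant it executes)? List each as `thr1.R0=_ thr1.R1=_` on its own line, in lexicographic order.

thr1.R0=0 thr1.R1=0
thr1.R0=0 thr1.R1=2
thr1.R0=2 thr1.R1=2

outcome vector order: (thr1.R0,thr1.R1)
|SC outcomes| = 3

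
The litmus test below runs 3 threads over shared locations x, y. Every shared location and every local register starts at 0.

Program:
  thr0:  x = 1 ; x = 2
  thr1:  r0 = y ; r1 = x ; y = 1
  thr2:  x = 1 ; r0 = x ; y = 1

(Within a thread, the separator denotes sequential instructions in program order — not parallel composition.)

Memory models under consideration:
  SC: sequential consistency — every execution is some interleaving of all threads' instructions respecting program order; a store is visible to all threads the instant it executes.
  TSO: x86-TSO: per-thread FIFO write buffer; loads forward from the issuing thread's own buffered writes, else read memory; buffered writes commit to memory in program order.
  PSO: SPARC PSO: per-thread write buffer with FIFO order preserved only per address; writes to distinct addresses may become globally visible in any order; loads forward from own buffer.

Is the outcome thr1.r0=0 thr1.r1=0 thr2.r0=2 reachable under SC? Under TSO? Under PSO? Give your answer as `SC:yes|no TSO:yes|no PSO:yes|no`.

outcome vector order: (thr1.r0,thr1.r1,thr2.r0)
SC: 9 outcomes — {0/0/1 0/0/2 0/1/1 0/1/2 0/2/1 0/2/2 1/1/1 1/2/1 1/2/2}
TSO: 9 outcomes — {0/0/1 0/0/2 0/1/1 0/1/2 0/2/1 0/2/2 1/1/1 1/2/1 1/2/2}
PSO: 10 outcomes — {0/0/1 0/0/2 0/1/1 0/1/2 0/2/1 0/2/2 1/0/1 1/1/1 1/2/1 1/2/2}
target 0/0/2 ∈ {SC,TSO,PSO}

SC:yes TSO:yes PSO:yes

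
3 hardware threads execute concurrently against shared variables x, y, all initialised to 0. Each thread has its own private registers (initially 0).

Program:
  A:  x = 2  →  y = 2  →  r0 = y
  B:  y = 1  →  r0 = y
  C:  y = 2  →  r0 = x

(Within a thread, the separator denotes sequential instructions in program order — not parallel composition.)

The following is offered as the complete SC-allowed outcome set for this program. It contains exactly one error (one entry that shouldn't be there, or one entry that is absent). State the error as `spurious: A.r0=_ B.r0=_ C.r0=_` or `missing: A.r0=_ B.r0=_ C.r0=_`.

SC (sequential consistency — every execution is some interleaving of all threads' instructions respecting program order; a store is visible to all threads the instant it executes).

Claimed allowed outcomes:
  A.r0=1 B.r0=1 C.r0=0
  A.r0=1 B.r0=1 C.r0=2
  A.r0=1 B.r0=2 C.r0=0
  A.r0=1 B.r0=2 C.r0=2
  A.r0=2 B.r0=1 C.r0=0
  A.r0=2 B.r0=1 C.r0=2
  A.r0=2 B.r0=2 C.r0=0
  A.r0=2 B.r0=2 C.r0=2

spurious: A.r0=1 B.r0=2 C.r0=0

outcome vector order: (A.r0,B.r0,C.r0)
[SC] allowed = {(1,1,0) (1,1,2) (1,2,2) (2,1,0) (2,1,2) (2,2,0) (2,2,2)}
claimed∖SC = {(1,2,0)}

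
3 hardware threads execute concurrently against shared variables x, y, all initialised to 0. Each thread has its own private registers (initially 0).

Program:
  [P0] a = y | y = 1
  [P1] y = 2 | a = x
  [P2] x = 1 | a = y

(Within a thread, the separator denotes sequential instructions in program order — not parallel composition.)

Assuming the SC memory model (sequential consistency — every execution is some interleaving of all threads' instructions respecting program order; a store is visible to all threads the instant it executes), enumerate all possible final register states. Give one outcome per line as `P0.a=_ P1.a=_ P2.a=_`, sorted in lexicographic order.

P0.a=0 P1.a=0 P2.a=1
P0.a=0 P1.a=0 P2.a=2
P0.a=0 P1.a=1 P2.a=0
P0.a=0 P1.a=1 P2.a=1
P0.a=0 P1.a=1 P2.a=2
P0.a=2 P1.a=0 P2.a=1
P0.a=2 P1.a=0 P2.a=2
P0.a=2 P1.a=1 P2.a=0
P0.a=2 P1.a=1 P2.a=1
P0.a=2 P1.a=1 P2.a=2

outcome vector order: (P0.a,P1.a,P2.a)
|SC outcomes| = 10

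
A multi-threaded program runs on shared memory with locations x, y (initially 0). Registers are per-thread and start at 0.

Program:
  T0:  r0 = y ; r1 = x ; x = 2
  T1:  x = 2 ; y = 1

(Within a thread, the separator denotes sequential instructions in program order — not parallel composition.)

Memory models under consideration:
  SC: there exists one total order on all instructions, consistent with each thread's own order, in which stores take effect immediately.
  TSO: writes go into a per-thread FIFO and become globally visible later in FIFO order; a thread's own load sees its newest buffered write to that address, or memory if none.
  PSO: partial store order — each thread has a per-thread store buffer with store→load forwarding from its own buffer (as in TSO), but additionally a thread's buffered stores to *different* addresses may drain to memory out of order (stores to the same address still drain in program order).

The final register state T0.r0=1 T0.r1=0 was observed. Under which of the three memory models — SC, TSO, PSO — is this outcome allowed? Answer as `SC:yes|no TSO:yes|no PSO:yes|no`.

outcome vector order: (T0.r0,T0.r1)
SC (3): 0/0; 0/2; 1/2
TSO (3): 0/0; 0/2; 1/2
PSO (4): 0/0; 0/2; 1/0; 1/2
target 1/0 ∈ {PSO}

SC:no TSO:no PSO:yes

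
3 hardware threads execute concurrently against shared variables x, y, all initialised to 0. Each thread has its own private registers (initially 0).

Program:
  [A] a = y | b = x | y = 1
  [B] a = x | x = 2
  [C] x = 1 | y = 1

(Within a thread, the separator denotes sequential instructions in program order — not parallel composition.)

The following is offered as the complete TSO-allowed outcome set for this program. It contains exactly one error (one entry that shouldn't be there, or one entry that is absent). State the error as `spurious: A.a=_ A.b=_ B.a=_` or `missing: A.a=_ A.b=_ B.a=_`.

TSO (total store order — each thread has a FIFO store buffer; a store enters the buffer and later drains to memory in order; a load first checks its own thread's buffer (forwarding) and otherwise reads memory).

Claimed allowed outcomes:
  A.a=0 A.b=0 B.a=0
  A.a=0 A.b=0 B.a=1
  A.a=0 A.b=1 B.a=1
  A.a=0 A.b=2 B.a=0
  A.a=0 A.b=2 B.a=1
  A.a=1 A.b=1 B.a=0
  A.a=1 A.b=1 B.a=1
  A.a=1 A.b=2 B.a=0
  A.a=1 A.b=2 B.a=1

outcome vector order: (A.a,A.b,B.a)
[TSO] allowed = {(0,0,0), (0,0,1), (0,1,0), (0,1,1), (0,2,0), (0,2,1), (1,1,0), (1,1,1), (1,2,0), (1,2,1)}
TSO∖claimed = {(0,1,0)}

missing: A.a=0 A.b=1 B.a=0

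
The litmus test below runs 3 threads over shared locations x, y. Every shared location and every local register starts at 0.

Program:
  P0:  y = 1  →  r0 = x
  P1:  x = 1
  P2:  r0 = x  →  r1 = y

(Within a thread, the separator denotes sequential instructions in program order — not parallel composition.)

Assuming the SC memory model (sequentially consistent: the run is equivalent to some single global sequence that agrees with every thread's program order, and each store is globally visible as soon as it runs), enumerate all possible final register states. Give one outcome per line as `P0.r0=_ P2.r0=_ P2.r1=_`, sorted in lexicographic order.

P0.r0=0 P2.r0=0 P2.r1=0
P0.r0=0 P2.r0=0 P2.r1=1
P0.r0=0 P2.r0=1 P2.r1=1
P0.r0=1 P2.r0=0 P2.r1=0
P0.r0=1 P2.r0=0 P2.r1=1
P0.r0=1 P2.r0=1 P2.r1=0
P0.r0=1 P2.r0=1 P2.r1=1

outcome vector order: (P0.r0,P2.r0,P2.r1)
|SC outcomes| = 7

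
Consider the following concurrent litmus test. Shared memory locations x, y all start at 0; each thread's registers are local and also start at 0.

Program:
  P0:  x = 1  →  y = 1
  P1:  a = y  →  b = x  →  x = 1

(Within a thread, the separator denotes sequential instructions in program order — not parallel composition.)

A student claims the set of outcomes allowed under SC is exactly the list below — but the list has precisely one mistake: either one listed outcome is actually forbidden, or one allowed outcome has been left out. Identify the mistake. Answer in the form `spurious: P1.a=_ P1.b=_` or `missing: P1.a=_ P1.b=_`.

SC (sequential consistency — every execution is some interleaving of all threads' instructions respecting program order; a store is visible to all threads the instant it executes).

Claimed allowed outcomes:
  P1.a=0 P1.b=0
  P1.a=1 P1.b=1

outcome vector order: (P1.a,P1.b)
under SC → <0 0>; <0 1>; <1 1>
SC∖claimed = {<0 1>}

missing: P1.a=0 P1.b=1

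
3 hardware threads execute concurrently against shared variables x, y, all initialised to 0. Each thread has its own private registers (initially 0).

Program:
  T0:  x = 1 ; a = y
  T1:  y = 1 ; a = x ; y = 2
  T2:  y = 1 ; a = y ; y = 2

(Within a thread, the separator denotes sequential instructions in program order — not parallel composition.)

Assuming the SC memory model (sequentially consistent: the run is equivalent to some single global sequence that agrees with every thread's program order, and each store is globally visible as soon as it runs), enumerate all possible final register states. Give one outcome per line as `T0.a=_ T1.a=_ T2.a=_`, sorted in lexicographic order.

outcome vector order: (T0.a,T1.a,T2.a)
|SC outcomes| = 10

T0.a=0 T1.a=1 T2.a=1
T0.a=0 T1.a=1 T2.a=2
T0.a=1 T1.a=0 T2.a=1
T0.a=1 T1.a=0 T2.a=2
T0.a=1 T1.a=1 T2.a=1
T0.a=1 T1.a=1 T2.a=2
T0.a=2 T1.a=0 T2.a=1
T0.a=2 T1.a=0 T2.a=2
T0.a=2 T1.a=1 T2.a=1
T0.a=2 T1.a=1 T2.a=2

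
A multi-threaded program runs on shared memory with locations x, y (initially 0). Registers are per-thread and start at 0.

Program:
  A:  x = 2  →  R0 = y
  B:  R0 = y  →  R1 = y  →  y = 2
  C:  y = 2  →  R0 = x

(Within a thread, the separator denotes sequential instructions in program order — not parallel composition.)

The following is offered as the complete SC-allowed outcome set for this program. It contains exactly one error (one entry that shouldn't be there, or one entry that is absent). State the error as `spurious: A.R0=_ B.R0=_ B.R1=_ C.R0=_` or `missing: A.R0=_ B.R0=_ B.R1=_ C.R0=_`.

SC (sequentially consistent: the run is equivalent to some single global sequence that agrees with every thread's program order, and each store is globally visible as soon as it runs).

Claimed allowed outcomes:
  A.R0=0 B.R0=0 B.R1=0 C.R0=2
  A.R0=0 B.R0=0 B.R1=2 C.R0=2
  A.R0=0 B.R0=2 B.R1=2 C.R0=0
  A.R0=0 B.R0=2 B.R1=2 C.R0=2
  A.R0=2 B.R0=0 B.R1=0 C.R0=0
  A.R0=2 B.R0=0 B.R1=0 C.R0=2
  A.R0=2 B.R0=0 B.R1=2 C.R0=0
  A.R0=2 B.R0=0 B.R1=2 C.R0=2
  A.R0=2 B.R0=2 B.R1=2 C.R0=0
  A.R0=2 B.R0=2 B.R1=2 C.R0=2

spurious: A.R0=0 B.R0=2 B.R1=2 C.R0=0

outcome vector order: (A.R0,B.R0,B.R1,C.R0)
[SC] allowed = {0002, 0022, 0222, 2000, 2002, 2020, 2022, 2220, 2222}
claimed∖SC = {0220}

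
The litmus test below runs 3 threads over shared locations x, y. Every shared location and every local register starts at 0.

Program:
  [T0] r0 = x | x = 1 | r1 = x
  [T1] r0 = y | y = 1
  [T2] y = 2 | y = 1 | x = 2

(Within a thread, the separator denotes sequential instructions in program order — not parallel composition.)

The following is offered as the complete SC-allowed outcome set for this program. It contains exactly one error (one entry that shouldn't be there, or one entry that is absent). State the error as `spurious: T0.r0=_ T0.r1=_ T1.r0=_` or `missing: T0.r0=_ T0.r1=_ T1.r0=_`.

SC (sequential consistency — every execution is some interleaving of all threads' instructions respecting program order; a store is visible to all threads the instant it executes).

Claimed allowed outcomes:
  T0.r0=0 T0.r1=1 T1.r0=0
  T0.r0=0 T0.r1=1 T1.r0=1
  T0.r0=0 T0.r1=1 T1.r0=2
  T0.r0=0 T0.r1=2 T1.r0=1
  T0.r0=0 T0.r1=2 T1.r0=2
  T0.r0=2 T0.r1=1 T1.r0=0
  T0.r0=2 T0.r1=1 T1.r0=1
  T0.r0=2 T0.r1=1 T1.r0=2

outcome vector order: (T0.r0,T0.r1,T1.r0)
under SC → 010, 011, 012, 020, 021, 022, 210, 211, 212
SC∖claimed = {020}

missing: T0.r0=0 T0.r1=2 T1.r0=0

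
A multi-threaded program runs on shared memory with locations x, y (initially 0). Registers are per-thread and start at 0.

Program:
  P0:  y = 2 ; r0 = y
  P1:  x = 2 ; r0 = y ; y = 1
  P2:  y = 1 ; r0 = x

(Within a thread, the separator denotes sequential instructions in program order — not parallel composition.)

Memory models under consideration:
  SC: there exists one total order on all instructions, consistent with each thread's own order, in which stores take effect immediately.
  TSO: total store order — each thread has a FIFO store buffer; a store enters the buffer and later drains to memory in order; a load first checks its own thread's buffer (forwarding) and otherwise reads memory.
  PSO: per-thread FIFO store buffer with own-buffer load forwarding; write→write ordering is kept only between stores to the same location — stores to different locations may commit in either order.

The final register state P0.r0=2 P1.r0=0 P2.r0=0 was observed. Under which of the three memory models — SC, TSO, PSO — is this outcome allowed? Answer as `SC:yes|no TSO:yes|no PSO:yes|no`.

SC:no TSO:yes PSO:yes

outcome vector order: (P0.r0,P1.r0,P2.r0)
[SC] allowed = {102 110 112 120 122 202 210 212 220 222}
[TSO] allowed = {100 102 110 112 120 122 200 202 210 212 220 222}
[PSO] allowed = {100 102 110 112 120 122 200 202 210 212 220 222}
target 200 ∈ {TSO,PSO}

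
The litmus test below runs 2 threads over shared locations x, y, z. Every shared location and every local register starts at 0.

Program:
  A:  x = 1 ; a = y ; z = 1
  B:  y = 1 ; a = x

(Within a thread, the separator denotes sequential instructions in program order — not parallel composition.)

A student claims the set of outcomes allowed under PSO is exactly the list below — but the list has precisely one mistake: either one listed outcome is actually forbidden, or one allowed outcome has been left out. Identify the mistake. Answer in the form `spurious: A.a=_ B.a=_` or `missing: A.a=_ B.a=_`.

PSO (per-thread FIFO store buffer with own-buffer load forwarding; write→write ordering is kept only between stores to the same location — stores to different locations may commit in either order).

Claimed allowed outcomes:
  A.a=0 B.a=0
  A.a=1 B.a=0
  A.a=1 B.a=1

outcome vector order: (A.a,B.a)
under PSO → 00 01 10 11
PSO∖claimed = {01}

missing: A.a=0 B.a=1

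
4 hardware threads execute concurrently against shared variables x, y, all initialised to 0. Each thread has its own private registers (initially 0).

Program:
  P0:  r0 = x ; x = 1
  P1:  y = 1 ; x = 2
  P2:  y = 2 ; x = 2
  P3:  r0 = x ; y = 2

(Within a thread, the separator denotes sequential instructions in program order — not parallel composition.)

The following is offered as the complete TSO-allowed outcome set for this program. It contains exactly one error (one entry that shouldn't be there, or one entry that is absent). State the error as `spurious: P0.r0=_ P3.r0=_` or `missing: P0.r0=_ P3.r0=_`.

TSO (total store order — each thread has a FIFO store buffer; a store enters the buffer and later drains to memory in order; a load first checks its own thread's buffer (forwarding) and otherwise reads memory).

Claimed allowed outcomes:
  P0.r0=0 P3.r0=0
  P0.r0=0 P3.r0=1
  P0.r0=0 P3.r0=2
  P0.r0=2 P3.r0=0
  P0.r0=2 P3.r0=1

outcome vector order: (P0.r0,P3.r0)
TSO: 6 outcomes — {00 01 02 20 21 22}
TSO∖claimed = {22}

missing: P0.r0=2 P3.r0=2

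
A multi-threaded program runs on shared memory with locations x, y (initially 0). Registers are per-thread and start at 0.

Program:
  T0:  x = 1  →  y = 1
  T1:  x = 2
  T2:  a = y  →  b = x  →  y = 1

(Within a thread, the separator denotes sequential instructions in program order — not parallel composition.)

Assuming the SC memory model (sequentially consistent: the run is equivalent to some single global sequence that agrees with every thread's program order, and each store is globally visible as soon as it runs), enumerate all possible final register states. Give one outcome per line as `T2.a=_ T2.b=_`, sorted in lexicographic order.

outcome vector order: (T2.a,T2.b)
|SC outcomes| = 5

T2.a=0 T2.b=0
T2.a=0 T2.b=1
T2.a=0 T2.b=2
T2.a=1 T2.b=1
T2.a=1 T2.b=2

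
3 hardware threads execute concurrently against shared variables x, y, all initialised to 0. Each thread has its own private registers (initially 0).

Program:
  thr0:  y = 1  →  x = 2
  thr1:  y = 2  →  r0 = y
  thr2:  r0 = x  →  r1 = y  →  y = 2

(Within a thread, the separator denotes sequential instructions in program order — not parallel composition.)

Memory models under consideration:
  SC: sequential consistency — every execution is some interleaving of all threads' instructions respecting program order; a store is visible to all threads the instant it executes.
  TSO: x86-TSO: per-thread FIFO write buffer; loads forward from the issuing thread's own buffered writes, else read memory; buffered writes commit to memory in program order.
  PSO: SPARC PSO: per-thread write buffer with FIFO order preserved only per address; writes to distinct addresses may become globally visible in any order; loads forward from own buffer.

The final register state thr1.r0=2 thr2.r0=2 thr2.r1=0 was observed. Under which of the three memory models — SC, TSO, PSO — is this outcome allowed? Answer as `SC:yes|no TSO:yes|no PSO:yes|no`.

SC:no TSO:no PSO:yes

outcome vector order: (thr1.r0,thr2.r0,thr2.r1)
SC (9): (1,0,0); (1,0,1); (1,0,2); (1,2,1); (2,0,0); (2,0,1); (2,0,2); (2,2,1); (2,2,2)
TSO (9): (1,0,0); (1,0,1); (1,0,2); (1,2,1); (2,0,0); (2,0,1); (2,0,2); (2,2,1); (2,2,2)
PSO (12): (1,0,0); (1,0,1); (1,0,2); (1,2,0); (1,2,1); (1,2,2); (2,0,0); (2,0,1); (2,0,2); (2,2,0); (2,2,1); (2,2,2)
target (2,2,0) ∈ {PSO}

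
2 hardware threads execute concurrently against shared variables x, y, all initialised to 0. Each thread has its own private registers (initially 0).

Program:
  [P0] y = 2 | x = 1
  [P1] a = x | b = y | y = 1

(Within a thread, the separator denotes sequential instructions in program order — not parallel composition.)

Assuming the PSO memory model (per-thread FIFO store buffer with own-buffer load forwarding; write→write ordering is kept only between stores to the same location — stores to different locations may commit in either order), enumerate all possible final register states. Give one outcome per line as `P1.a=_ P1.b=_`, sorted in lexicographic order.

P1.a=0 P1.b=0
P1.a=0 P1.b=2
P1.a=1 P1.b=0
P1.a=1 P1.b=2

outcome vector order: (P1.a,P1.b)
|PSO outcomes| = 4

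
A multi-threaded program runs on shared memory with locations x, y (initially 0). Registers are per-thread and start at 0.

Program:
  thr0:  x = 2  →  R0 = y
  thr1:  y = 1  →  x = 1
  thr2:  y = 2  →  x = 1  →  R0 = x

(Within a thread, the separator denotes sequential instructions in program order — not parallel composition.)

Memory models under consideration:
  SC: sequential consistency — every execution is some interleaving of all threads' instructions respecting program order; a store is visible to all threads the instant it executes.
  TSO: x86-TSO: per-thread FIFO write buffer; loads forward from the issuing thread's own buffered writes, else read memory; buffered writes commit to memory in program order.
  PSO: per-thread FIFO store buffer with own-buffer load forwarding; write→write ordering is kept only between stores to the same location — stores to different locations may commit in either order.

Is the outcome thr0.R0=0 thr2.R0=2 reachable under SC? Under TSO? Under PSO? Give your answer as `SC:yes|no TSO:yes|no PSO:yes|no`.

outcome vector order: (thr0.R0,thr2.R0)
[SC] allowed = {(0,1) (1,1) (1,2) (2,1) (2,2)}
[TSO] allowed = {(0,1) (0,2) (1,1) (1,2) (2,1) (2,2)}
[PSO] allowed = {(0,1) (0,2) (1,1) (1,2) (2,1) (2,2)}
target (0,2) ∈ {TSO,PSO}

SC:no TSO:yes PSO:yes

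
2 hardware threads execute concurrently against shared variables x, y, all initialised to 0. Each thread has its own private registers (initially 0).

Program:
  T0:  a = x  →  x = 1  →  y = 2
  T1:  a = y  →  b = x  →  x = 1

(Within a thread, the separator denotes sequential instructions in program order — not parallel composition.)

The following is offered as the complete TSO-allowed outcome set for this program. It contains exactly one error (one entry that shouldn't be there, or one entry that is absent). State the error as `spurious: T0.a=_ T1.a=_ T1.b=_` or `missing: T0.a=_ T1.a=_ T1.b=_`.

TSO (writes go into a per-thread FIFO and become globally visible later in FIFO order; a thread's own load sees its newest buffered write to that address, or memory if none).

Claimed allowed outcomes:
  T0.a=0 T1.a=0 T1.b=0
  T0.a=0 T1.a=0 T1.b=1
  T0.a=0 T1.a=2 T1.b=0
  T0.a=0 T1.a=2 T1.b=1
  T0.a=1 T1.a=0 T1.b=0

spurious: T0.a=0 T1.a=2 T1.b=0

outcome vector order: (T0.a,T1.a,T1.b)
TSO: 4 outcomes — {0/0/0 0/0/1 0/2/1 1/0/0}
claimed∖TSO = {0/2/0}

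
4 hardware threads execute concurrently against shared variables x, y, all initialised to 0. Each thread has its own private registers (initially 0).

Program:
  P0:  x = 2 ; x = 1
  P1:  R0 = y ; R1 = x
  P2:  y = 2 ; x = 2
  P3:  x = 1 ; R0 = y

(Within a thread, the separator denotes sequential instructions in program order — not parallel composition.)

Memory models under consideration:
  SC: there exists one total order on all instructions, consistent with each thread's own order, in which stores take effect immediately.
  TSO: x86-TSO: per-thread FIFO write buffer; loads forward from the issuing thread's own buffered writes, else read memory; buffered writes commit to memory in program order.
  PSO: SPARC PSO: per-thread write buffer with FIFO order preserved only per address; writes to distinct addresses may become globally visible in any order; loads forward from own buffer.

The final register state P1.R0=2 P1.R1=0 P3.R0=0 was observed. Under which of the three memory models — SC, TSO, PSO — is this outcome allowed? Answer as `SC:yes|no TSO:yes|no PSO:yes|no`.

SC:no TSO:yes PSO:yes

outcome vector order: (P1.R0,P1.R1,P3.R0)
SC (11): <0 0 0>, <0 0 2>, <0 1 0>, <0 1 2>, <0 2 0>, <0 2 2>, <2 0 2>, <2 1 0>, <2 1 2>, <2 2 0>, <2 2 2>
TSO (12): <0 0 0>, <0 0 2>, <0 1 0>, <0 1 2>, <0 2 0>, <0 2 2>, <2 0 0>, <2 0 2>, <2 1 0>, <2 1 2>, <2 2 0>, <2 2 2>
PSO (12): <0 0 0>, <0 0 2>, <0 1 0>, <0 1 2>, <0 2 0>, <0 2 2>, <2 0 0>, <2 0 2>, <2 1 0>, <2 1 2>, <2 2 0>, <2 2 2>
target <2 0 0> ∈ {TSO,PSO}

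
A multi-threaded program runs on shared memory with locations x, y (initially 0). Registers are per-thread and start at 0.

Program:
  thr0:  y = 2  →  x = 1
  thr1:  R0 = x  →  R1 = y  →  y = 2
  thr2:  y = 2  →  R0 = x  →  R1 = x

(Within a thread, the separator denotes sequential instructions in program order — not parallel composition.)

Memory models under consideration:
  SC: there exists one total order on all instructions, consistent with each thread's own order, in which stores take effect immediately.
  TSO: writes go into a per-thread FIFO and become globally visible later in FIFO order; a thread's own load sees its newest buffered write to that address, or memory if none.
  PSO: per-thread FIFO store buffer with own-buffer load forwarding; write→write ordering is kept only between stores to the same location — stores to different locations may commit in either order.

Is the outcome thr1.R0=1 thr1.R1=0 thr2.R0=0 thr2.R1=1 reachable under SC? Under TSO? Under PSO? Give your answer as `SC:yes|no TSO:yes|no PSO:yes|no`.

outcome vector order: (thr1.R0,thr1.R1,thr2.R0,thr2.R1)
SC (9): 0000, 0001, 0011, 0200, 0201, 0211, 1200, 1201, 1211
TSO (9): 0000, 0001, 0011, 0200, 0201, 0211, 1200, 1201, 1211
PSO (12): 0000, 0001, 0011, 0200, 0201, 0211, 1000, 1001, 1011, 1200, 1201, 1211
target 1001 ∈ {PSO}

SC:no TSO:no PSO:yes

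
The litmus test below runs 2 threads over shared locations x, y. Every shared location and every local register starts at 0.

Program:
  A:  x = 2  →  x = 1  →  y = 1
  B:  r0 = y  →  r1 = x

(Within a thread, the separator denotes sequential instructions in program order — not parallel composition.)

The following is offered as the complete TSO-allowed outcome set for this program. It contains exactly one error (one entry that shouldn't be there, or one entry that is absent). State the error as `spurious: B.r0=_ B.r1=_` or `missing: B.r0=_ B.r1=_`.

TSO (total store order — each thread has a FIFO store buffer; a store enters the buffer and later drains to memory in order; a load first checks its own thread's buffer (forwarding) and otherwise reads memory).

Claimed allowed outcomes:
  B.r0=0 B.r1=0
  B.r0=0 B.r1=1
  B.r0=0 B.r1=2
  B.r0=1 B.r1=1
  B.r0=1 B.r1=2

spurious: B.r0=1 B.r1=2

outcome vector order: (B.r0,B.r1)
under TSO → (0,0); (0,1); (0,2); (1,1)
claimed∖TSO = {(1,2)}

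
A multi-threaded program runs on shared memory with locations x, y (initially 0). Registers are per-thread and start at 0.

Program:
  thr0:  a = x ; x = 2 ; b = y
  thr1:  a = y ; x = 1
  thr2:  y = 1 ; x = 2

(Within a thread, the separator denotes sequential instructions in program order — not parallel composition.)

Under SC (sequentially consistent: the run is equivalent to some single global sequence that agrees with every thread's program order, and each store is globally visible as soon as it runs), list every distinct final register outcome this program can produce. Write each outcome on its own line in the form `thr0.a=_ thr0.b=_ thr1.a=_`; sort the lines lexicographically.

outcome vector order: (thr0.a,thr0.b,thr1.a)
|SC outcomes| = 9

thr0.a=0 thr0.b=0 thr1.a=0
thr0.a=0 thr0.b=0 thr1.a=1
thr0.a=0 thr0.b=1 thr1.a=0
thr0.a=0 thr0.b=1 thr1.a=1
thr0.a=1 thr0.b=0 thr1.a=0
thr0.a=1 thr0.b=1 thr1.a=0
thr0.a=1 thr0.b=1 thr1.a=1
thr0.a=2 thr0.b=1 thr1.a=0
thr0.a=2 thr0.b=1 thr1.a=1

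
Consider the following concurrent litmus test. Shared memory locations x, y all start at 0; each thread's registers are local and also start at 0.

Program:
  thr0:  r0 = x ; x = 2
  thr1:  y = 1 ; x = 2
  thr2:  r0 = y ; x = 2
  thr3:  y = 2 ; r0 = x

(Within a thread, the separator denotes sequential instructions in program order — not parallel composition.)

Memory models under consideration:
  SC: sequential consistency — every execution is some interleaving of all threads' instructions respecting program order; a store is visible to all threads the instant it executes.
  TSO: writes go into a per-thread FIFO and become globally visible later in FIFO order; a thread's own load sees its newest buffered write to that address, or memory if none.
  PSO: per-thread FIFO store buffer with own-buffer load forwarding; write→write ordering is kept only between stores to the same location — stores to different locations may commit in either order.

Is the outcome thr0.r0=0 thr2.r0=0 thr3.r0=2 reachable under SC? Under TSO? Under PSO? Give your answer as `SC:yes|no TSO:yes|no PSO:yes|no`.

outcome vector order: (thr0.r0,thr2.r0,thr3.r0)
[SC] allowed = {000 002 010 012 020 022 200 202 210 212 220 222}
[TSO] allowed = {000 002 010 012 020 022 200 202 210 212 220 222}
[PSO] allowed = {000 002 010 012 020 022 200 202 210 212 220 222}
target 002 ∈ {SC,TSO,PSO}

SC:yes TSO:yes PSO:yes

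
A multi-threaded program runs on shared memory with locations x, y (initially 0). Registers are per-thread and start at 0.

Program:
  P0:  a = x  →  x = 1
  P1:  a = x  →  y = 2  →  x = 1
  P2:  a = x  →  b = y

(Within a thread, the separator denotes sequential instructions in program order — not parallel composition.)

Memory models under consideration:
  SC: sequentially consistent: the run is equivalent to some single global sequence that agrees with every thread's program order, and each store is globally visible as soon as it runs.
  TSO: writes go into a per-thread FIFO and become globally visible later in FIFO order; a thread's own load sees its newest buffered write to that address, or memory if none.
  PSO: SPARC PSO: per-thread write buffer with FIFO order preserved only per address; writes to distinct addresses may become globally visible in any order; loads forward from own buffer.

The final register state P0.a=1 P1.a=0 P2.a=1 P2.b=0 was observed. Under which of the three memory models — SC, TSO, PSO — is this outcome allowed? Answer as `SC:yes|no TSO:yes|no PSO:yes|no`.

outcome vector order: (P0.a,P1.a,P2.a,P2.b)
SC (11): 0/0/0/0; 0/0/0/2; 0/0/1/0; 0/0/1/2; 0/1/0/0; 0/1/0/2; 0/1/1/0; 0/1/1/2; 1/0/0/0; 1/0/0/2; 1/0/1/2
TSO (11): 0/0/0/0; 0/0/0/2; 0/0/1/0; 0/0/1/2; 0/1/0/0; 0/1/0/2; 0/1/1/0; 0/1/1/2; 1/0/0/0; 1/0/0/2; 1/0/1/2
PSO (12): 0/0/0/0; 0/0/0/2; 0/0/1/0; 0/0/1/2; 0/1/0/0; 0/1/0/2; 0/1/1/0; 0/1/1/2; 1/0/0/0; 1/0/0/2; 1/0/1/0; 1/0/1/2
target 1/0/1/0 ∈ {PSO}

SC:no TSO:no PSO:yes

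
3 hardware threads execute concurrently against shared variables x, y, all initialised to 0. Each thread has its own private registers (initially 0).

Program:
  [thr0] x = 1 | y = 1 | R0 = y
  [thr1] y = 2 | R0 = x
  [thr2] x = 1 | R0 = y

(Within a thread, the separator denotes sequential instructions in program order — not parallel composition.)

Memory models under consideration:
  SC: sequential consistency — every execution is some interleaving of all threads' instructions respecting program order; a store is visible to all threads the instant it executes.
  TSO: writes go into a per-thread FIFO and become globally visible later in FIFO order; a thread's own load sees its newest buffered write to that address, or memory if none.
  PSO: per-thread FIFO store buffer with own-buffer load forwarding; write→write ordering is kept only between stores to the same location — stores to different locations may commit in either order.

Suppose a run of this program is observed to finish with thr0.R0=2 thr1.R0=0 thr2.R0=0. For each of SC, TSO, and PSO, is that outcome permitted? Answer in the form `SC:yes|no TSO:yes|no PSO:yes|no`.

outcome vector order: (thr0.R0,thr1.R0,thr2.R0)
SC: 8 outcomes — {<1 0 1> <1 0 2> <1 1 0> <1 1 1> <1 1 2> <2 1 0> <2 1 1> <2 1 2>}
TSO: 12 outcomes — {<1 0 0> <1 0 1> <1 0 2> <1 1 0> <1 1 1> <1 1 2> <2 0 0> <2 0 1> <2 0 2> <2 1 0> <2 1 1> <2 1 2>}
PSO: 12 outcomes — {<1 0 0> <1 0 1> <1 0 2> <1 1 0> <1 1 1> <1 1 2> <2 0 0> <2 0 1> <2 0 2> <2 1 0> <2 1 1> <2 1 2>}
target <2 0 0> ∈ {TSO,PSO}

SC:no TSO:yes PSO:yes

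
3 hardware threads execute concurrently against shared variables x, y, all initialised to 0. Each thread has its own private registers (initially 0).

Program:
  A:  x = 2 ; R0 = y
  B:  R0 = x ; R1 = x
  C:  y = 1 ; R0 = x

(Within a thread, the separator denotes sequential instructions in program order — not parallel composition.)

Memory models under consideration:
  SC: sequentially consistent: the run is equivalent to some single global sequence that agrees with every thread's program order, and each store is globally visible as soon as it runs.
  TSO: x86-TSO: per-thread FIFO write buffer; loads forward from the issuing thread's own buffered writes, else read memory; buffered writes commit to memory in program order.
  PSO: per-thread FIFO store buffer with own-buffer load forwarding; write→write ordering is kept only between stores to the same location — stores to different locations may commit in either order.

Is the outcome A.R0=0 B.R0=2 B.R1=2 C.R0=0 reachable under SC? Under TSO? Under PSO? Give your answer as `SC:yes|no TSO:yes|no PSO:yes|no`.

outcome vector order: (A.R0,B.R0,B.R1,C.R0)
[SC] allowed = {<0 0 0 2>; <0 0 2 2>; <0 2 2 2>; <1 0 0 0>; <1 0 0 2>; <1 0 2 0>; <1 0 2 2>; <1 2 2 0>; <1 2 2 2>}
[TSO] allowed = {<0 0 0 0>; <0 0 0 2>; <0 0 2 0>; <0 0 2 2>; <0 2 2 0>; <0 2 2 2>; <1 0 0 0>; <1 0 0 2>; <1 0 2 0>; <1 0 2 2>; <1 2 2 0>; <1 2 2 2>}
[PSO] allowed = {<0 0 0 0>; <0 0 0 2>; <0 0 2 0>; <0 0 2 2>; <0 2 2 0>; <0 2 2 2>; <1 0 0 0>; <1 0 0 2>; <1 0 2 0>; <1 0 2 2>; <1 2 2 0>; <1 2 2 2>}
target <0 2 2 0> ∈ {TSO,PSO}

SC:no TSO:yes PSO:yes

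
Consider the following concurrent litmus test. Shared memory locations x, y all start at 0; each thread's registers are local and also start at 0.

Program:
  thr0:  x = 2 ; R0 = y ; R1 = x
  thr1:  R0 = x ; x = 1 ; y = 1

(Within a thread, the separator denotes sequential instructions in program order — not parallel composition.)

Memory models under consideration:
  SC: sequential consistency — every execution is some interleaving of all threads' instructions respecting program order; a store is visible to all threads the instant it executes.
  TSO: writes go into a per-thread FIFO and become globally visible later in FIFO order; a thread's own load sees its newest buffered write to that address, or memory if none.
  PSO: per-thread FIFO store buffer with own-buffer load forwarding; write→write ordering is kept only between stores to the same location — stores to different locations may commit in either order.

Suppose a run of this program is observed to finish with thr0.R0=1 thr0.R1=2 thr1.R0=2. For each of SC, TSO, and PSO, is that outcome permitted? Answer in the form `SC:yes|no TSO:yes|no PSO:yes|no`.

SC:no TSO:no PSO:yes

outcome vector order: (thr0.R0,thr0.R1,thr1.R0)
SC: 7 outcomes — {0/1/0; 0/1/2; 0/2/0; 0/2/2; 1/1/0; 1/1/2; 1/2/0}
TSO: 7 outcomes — {0/1/0; 0/1/2; 0/2/0; 0/2/2; 1/1/0; 1/1/2; 1/2/0}
PSO: 8 outcomes — {0/1/0; 0/1/2; 0/2/0; 0/2/2; 1/1/0; 1/1/2; 1/2/0; 1/2/2}
target 1/2/2 ∈ {PSO}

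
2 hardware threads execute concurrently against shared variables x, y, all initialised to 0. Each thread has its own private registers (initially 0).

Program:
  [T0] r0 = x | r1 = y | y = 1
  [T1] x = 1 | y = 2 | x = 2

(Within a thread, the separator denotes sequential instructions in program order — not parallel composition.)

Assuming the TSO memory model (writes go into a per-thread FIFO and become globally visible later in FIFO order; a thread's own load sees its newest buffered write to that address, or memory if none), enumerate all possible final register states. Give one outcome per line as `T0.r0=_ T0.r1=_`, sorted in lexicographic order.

T0.r0=0 T0.r1=0
T0.r0=0 T0.r1=2
T0.r0=1 T0.r1=0
T0.r0=1 T0.r1=2
T0.r0=2 T0.r1=2

outcome vector order: (T0.r0,T0.r1)
|TSO outcomes| = 5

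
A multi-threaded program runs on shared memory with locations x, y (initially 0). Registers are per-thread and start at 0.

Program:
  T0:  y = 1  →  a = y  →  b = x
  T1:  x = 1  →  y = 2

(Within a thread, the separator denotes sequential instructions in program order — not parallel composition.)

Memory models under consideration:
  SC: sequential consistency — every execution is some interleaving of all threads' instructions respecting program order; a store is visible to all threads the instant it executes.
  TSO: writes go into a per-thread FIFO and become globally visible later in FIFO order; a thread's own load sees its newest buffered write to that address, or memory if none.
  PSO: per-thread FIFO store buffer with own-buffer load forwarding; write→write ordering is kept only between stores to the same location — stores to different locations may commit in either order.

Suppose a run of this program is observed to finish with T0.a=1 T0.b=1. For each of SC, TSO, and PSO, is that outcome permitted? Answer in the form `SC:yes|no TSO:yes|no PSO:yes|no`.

SC:yes TSO:yes PSO:yes

outcome vector order: (T0.a,T0.b)
SC: 3 outcomes — {<1 0>; <1 1>; <2 1>}
TSO: 3 outcomes — {<1 0>; <1 1>; <2 1>}
PSO: 4 outcomes — {<1 0>; <1 1>; <2 0>; <2 1>}
target <1 1> ∈ {SC,TSO,PSO}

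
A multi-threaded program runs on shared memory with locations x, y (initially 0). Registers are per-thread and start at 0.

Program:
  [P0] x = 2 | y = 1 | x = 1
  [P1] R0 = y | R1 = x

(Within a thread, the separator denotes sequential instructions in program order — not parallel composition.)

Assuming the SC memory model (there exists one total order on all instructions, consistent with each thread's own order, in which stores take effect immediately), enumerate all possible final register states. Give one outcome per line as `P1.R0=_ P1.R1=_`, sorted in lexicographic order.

P1.R0=0 P1.R1=0
P1.R0=0 P1.R1=1
P1.R0=0 P1.R1=2
P1.R0=1 P1.R1=1
P1.R0=1 P1.R1=2

outcome vector order: (P1.R0,P1.R1)
|SC outcomes| = 5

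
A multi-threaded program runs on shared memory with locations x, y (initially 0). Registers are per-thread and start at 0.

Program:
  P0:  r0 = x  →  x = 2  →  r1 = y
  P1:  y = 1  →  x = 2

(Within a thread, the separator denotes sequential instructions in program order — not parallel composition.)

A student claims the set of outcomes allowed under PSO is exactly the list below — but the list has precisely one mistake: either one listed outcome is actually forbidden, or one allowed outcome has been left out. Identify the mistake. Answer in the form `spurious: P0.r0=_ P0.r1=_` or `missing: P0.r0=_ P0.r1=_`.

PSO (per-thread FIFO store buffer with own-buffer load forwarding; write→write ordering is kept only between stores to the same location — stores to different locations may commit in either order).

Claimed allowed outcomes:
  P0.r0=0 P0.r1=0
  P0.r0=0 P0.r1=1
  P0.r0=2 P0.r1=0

missing: P0.r0=2 P0.r1=1

outcome vector order: (P0.r0,P0.r1)
PSO: 4 outcomes — {<0 0> <0 1> <2 0> <2 1>}
PSO∖claimed = {<2 1>}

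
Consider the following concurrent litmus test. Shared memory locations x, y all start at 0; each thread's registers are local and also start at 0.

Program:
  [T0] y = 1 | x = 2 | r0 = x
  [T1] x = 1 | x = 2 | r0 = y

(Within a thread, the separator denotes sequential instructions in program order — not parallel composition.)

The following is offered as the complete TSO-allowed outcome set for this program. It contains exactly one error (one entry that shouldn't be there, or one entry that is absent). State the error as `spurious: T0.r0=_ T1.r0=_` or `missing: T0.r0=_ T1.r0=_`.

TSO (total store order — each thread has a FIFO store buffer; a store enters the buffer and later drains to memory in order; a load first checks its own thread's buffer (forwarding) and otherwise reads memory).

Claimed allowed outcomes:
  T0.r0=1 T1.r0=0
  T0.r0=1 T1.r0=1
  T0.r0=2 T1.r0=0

outcome vector order: (T0.r0,T1.r0)
[TSO] allowed = {10, 11, 20, 21}
TSO∖claimed = {21}

missing: T0.r0=2 T1.r0=1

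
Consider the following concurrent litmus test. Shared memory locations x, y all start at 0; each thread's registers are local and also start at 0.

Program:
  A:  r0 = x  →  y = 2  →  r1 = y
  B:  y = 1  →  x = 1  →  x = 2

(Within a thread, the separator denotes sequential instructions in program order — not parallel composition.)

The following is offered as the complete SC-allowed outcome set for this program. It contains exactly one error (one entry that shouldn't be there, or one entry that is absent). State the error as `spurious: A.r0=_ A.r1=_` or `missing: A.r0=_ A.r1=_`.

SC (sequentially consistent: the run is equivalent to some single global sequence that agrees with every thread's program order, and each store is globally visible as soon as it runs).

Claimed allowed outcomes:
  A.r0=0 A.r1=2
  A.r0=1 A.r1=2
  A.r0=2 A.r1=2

missing: A.r0=0 A.r1=1

outcome vector order: (A.r0,A.r1)
[SC] allowed = {(0,1) (0,2) (1,2) (2,2)}
SC∖claimed = {(0,1)}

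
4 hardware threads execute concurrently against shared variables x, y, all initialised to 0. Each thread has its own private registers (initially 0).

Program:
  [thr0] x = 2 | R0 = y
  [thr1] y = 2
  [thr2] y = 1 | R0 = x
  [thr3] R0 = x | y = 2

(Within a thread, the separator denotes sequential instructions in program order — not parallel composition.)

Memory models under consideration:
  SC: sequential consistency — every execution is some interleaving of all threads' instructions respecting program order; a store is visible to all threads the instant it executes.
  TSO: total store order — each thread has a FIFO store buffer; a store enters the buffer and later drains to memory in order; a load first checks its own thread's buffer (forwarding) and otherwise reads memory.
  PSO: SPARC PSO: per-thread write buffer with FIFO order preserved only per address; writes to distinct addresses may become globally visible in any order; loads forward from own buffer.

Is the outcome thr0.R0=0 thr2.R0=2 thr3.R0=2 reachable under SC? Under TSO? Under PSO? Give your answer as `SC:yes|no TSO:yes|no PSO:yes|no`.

SC:yes TSO:yes PSO:yes

outcome vector order: (thr0.R0,thr2.R0,thr3.R0)
under SC → 020, 022, 100, 102, 120, 122, 200, 202, 220, 222
under TSO → 000, 002, 020, 022, 100, 102, 120, 122, 200, 202, 220, 222
under PSO → 000, 002, 020, 022, 100, 102, 120, 122, 200, 202, 220, 222
target 022 ∈ {SC,TSO,PSO}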